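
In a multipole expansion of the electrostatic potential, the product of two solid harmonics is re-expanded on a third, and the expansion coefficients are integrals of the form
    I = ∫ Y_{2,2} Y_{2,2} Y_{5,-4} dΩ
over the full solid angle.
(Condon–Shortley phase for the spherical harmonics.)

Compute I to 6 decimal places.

0.000000

triangle: need 0≤l₃≤4, have 5; I=0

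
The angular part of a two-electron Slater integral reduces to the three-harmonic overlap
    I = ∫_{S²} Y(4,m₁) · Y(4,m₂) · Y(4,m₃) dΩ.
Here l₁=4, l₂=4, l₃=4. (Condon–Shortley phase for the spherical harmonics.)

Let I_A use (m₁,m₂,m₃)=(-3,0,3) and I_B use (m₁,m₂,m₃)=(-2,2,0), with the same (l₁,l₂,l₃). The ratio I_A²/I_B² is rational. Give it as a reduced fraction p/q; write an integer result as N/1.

Shared (l₁,l₂,l₃)=(4,4,4): N and (l;000)² cancel in I_A²/I_B².
A: Δ = 4!·4!·4!/13! = 1/450450; Racah Σ t=3..4: t=3:−1/864 t=4:+1/3456 = -1/1152; ⇒ 3j(4 4 4; -3 0 3)² = 7/286, sgn +1
B: Δ = 4!·4!·4!/13! = 1/450450; Racah Σ t=2..4: t=2:+1/2304 t=3:−1/216 t=4:+1/384 = -11/6912; ⇒ 3j(4 4 4; -2 2 0)² = 11/1638, sgn -1
I_A²/I_B² = (7/286)/(11/1638) = 441/121

441/121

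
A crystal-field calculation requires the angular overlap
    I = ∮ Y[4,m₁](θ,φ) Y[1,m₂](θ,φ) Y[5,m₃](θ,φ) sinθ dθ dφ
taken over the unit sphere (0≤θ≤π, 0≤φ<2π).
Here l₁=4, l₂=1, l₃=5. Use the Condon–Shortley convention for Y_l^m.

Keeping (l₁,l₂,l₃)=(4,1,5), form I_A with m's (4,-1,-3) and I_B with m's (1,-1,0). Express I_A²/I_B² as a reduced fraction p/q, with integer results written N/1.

l's match ⇒ only the (l;m) 3-j factors differ between A and B.
A: triangle coeff Δ(4,1,5) = 1/495; Σ_t [0,0]: t=0:+1/80640 = 1/80640; (3j)²=1/495 [(4 1 5; 4 -1 -3)], sign=+1
B: triangle coeff Δ(4,1,5) = 1/495; Σ_t [0,0]: t=0:+1/1440 = 1/1440; (3j)²=2/99 [(4 1 5; 1 -1 0)], sign=-1
I_A²/I_B² = (1/495)/(2/99) = 1/10

1/10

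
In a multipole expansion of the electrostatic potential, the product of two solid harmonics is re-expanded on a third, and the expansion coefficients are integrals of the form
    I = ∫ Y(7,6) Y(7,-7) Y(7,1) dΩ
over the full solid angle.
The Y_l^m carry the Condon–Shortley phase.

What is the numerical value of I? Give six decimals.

0.000000

l₁+l₂+l₃=21 is odd: 3j(l;000)=0 ⇒ I=0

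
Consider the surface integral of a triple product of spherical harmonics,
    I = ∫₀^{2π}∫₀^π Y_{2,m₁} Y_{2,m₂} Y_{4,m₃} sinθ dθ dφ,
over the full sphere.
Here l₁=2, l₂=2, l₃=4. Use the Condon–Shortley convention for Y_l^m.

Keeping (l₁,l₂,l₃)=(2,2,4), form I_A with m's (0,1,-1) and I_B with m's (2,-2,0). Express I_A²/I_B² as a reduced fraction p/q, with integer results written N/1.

30/1

l's match ⇒ only the (l;m) 3-j factors differ between A and B.
A: triangle coeff Δ(2,2,4) = 1/630; Σ_t [0,0]: t=0:+1/24 = 1/24; (3j)²=1/21 [(2 2 4; 0 1 -1)], sign=-1
B: triangle coeff Δ(2,2,4) = 1/630; Σ_t [0,0]: t=0:+1/576 = 1/576; (3j)²=1/630 [(2 2 4; 2 -2 0)], sign=+1
I_A²/I_B² = (1/21)/(1/630) = 30/1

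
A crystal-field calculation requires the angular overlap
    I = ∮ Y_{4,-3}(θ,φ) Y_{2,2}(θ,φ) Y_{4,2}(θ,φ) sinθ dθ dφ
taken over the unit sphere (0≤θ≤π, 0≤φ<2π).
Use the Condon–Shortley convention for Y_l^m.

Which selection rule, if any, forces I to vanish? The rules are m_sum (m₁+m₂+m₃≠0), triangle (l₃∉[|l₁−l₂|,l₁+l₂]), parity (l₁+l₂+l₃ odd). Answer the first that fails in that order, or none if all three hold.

m_sum

m₁+m₂+m₃ = -3 + 2 + 2 = 1  ✗
triangle: |4−2|=2 ≤ l₃=4 ≤ 4+2=6
parity: l₁+l₂+l₃ = 10 is even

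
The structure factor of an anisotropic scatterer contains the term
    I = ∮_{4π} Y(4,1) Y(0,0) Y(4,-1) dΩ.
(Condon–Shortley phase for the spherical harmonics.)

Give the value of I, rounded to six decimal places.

-0.282095

Rules hold: Σm=0, L=8 even, 4≤4≤4.
N = 9·1·9 = 81
Δ = 0!·8!·0!/9! = 1/9
Racah Σ t=0..0: t=0:+1/576 = 1/576
⇒ 3j(4 0 4; 0 0 0)² = 1/9, sgn +1
Racah Σ t=0..0: t=0:+1/720 = 1/720
⇒ 3j(4 0 4; 1 0 -1)² = 1/9, sgn -1
4πI² = N·(3j₀)²·(3jₘ)² = 1/1
I = -1·√(1/4π) = -0.28209479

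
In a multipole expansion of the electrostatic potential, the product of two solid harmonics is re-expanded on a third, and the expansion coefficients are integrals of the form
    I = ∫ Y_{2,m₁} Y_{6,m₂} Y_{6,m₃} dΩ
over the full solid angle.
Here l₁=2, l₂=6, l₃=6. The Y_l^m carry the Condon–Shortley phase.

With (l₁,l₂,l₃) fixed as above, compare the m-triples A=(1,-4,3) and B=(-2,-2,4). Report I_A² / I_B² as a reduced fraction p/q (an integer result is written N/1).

Shared (l₁,l₂,l₃)=(2,6,6): N and (l;000)² cancel in I_A²/I_B².
A: Δ = 2!·2!·10!/15! = 1/90090; Racah Σ t=0..1: t=0:+1/161280 t=1:−1/725760 = 1/207360; ⇒ 3j(2 6 6; 1 -4 3)² = 7/286, sgn -1
B: Δ = 2!·2!·10!/15! = 1/90090; Racah Σ t=2..2: t=2:+1/322560 = 1/322560; ⇒ 3j(2 6 6; -2 -2 4)² = 18/1001, sgn +1
I_A²/I_B² = (7/286)/(18/1001) = 49/36

49/36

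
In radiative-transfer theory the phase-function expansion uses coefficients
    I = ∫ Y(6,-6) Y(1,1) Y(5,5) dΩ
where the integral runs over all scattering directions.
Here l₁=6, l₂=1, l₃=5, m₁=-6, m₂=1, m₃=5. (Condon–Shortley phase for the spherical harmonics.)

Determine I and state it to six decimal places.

m-sum 0 ✓  L=12 even ✓  5≤5≤7 ✓
Π(2lᵢ+1) = 13×3×11 = 429
triangle coeff Δ(6,1,5) = 1/858
Σ_t [1,1]: t=1:−1/14400 = -1/14400
(3j)²=6/143 [(6 1 5; 0 0 0)], sign=+1
Σ_t [2,2]: t=2:+1/7257600 = 1/7257600
(3j)²=1/13 [(6 1 5; -6 1 5)], sign=+1
⇒ 4πI² = 18/13
I = (+1)√(18/13/(4π)) = 0.33194004

0.331940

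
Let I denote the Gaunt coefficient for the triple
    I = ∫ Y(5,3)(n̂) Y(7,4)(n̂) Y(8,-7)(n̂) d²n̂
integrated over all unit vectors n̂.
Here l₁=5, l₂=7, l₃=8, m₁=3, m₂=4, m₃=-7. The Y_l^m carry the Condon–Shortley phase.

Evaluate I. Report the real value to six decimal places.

Rules hold: Σm=0, L=20 even, 2≤8≤12.
N = 11·15·17 = 2805
Δ = 4!·6!·10!/21! = 1/814773960
Racah Σ t=0..4: t=0:+1/87091200 t=1:−1/4976640 t=2:+1/2073600 t=3:−1/4976640 t=4:+1/87091200 = 1/9676800
⇒ 3j(5 7 8; 0 0 0)² = 360/46189, sgn +1
Racah Σ t=1..2: t=1:−1/2612736000 t=2:+1/1045094400 = 1/1741824000
⇒ 3j(5 7 8; 3 4 -7)² = 33/3230, sgn -1
4πI² = N·(3j₀)²·(3jₘ)² = 17820/79781
I = -1·√(0.223361/4π) = -0.13332119

-0.133321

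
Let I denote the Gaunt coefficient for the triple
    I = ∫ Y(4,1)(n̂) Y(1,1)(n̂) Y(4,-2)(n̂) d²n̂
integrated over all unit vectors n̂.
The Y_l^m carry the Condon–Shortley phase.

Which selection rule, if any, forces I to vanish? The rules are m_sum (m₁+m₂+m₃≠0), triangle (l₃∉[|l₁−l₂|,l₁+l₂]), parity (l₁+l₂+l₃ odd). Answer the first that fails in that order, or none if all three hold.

Σmᵢ = 0  ✓
l₃∈[|l₁−l₂|,l₁+l₂]=[3,5], have l₃=4  ✓
Σlᵢ = 9 ⇒ odd  ✗

parity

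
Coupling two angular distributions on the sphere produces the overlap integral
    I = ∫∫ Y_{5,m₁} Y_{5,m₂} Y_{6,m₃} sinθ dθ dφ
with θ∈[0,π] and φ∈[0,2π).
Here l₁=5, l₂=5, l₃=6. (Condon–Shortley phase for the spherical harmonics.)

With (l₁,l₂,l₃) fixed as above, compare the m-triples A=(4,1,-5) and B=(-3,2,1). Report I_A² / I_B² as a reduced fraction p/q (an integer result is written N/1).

Same 5,5,6: normalisation and zero-m 3j drop out of the ratio.
A: Δ: 4! 6! 6! / 17! → 1/28588560; sum: t=0:+1/2073600 t=1:−1/518400 = -1/691200; 3j²(5 5 6; 4 1 -5) = Δ·Π!·Σ² = 81/4420  (sign +1)
B: Δ: 4! 6! 6! / 17! → 1/28588560; sum: t=2:+1/345600 t=3:−1/34560 t=4:+1/41472 = -1/518400; 3j²(5 5 6; -3 2 1) = Δ·Π!·Σ² = 7/36465  (sign +1)
I_A²/I_B² = (81/4420)/(7/36465) = 2673/28

2673/28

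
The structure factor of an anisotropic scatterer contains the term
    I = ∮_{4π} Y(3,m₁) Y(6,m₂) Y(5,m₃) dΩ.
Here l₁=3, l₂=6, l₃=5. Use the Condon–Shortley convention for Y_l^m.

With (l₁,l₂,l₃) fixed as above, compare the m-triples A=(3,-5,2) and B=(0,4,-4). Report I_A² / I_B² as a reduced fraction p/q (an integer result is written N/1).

22/15

Shared (l₁,l₂,l₃)=(3,6,5): N and (l;000)² cancel in I_A²/I_B².
A: Δ = 4!·2!·8!/15! = 1/675675; Racah Σ t=0..0: t=0:+1/241920 = 1/241920; ⇒ 3j(3 6 5; 3 -5 2)² = 2/91, sgn -1
B: Δ = 4!·2!·8!/15! = 1/675675; Racah Σ t=2..3: t=2:+1/161280 t=3:−1/60480 = -1/96768; ⇒ 3j(3 6 5; 0 4 -4)² = 15/1001, sgn +1
I_A²/I_B² = (2/91)/(15/1001) = 22/15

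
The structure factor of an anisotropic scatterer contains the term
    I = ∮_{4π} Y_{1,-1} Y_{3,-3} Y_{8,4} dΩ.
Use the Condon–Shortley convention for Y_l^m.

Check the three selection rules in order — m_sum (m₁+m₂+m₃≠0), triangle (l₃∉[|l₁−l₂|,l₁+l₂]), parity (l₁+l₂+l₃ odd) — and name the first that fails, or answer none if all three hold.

azimuthal sum: -1 − 3 + 4 = 0  ✓
2 ≤ 8 ≤ 4 (triangle on l)  ✗
L = 1 + 3 + 8 = 12 (even)

triangle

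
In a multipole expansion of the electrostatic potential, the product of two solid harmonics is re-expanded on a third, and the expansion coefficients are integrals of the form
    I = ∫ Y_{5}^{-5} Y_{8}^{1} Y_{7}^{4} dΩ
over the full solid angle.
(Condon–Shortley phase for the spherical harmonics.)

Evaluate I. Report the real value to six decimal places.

-0.111489

m-sum 0 ✓  L=20 even ✓  3≤7≤13 ✓
Π(2lᵢ+1) = 11×17×15 = 2805
triangle coeff Δ(5,8,7) = 1/814773960
Σ_t [1,5]: t=1:−1/87091200 t=2:+1/4976640 t=3:−1/2073600 t=4:+1/4976640 t=5:−1/87091200 = -1/9676800
(3j)²=360/46189 [(5 8 7; 0 0 0)], sign=+1
Σ_t [6,6]: t=6:+1/522547200 = 1/522547200
(3j)²=30/4199 [(5 8 7; -5 1 4)], sign=-1
⇒ 4πI² = 162000/1037153
I = (-1)√(162000/1037153/(4π)) = -0.11148878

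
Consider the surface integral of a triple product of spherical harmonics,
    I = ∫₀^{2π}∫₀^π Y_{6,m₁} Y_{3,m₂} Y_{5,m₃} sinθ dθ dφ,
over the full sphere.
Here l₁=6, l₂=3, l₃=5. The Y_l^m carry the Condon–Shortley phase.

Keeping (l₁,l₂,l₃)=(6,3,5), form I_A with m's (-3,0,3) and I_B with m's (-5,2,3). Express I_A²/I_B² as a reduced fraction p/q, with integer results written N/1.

1/22

Shared (l₁,l₂,l₃)=(6,3,5): N and (l;000)² cancel in I_A²/I_B².
A: Δ = 4!·8!·2!/15! = 1/675675; Racah Σ t=1..3: t=1:−1/483840 t=2:+1/20160 t=3:−1/17280 = -1/96768; ⇒ 3j(6 3 5; -3 0 3)² = 1/1001, sgn -1
B: Δ = 4!·8!·2!/15! = 1/675675; Racah Σ t=3..4: t=3:−1/483840 t=4:+1/120960 = 1/161280; ⇒ 3j(6 3 5; -5 2 3)² = 2/91, sgn +1
I_A²/I_B² = (1/1001)/(2/91) = 1/22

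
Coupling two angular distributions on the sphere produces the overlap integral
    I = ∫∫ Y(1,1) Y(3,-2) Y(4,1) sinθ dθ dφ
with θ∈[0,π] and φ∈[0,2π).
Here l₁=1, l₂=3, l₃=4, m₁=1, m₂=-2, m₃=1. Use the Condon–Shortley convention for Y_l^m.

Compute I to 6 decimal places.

Checks pass: Σm=0; 8 even; l₃=4∈[2,4].
(2·1+1)(2·3+1)(2·4+1) = 189
Δ: 0! 2! 6! / 9! → 1/252
sum: t=0:+1/36 = 1/36
3j²(1 3 4; 0 0 0) = Δ·Π!·Σ² = 4/63  (sign +1)
sum: t=0:+1/240 = 1/240
3j²(1 3 4; 1 -2 1) = Δ·Π!·Σ² = 1/84  (sign -1)
combine: 4πI² = 189·4/63·1/84 = 1/7
take √, sign -1: I = -0.10662181

-0.106622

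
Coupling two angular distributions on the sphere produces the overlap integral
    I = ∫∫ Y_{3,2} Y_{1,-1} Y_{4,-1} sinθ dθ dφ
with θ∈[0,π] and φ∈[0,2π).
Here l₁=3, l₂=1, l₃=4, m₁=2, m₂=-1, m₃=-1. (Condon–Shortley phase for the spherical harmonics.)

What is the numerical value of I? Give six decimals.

-0.106622

m-sum 0 ✓  L=8 even ✓  2≤4≤4 ✓
Π(2lᵢ+1) = 7×3×9 = 189
triangle coeff Δ(3,1,4) = 1/252
Σ_t [0,0]: t=0:+1/36 = 1/36
(3j)²=4/63 [(3 1 4; 0 0 0)], sign=+1
Σ_t [0,0]: t=0:+1/240 = 1/240
(3j)²=1/84 [(3 1 4; 2 -1 -1)], sign=-1
⇒ 4πI² = 1/7
I = (-1)√(1/7/(4π)) = -0.10662181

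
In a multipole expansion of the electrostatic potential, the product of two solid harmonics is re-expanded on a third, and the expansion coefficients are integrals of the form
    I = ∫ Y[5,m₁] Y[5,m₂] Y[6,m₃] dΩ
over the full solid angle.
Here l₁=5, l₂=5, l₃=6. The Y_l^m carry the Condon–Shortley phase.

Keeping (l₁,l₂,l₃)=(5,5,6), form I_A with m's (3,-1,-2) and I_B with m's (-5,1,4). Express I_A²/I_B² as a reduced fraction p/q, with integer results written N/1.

l's match ⇒ only the (l;m) 3-j factors differ between A and B.
A: triangle coeff Δ(5,5,6) = 1/28588560; Σ_t [0,2]: t=0:+1/55296 t=1:−1/25920 t=2:+1/138240 = -11/829440; (3j)²=11/1326 [(5 5 6; 3 -1 -2)], sign=-1
B: triangle coeff Δ(5,5,6) = 1/28588560; Σ_t [4,4]: t=4:+1/829440 = 1/829440; (3j)²=225/9724 [(5 5 6; -5 1 4)], sign=+1
I_A²/I_B² = (11/1326)/(225/9724) = 242/675

242/675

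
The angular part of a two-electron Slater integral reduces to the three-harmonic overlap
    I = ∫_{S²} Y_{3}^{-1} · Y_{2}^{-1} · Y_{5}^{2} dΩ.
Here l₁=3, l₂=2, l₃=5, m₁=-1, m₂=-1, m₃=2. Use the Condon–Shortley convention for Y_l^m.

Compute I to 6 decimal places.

Rules hold: Σm=0, L=10 even, 1≤5≤5.
N = 7·5·11 = 385
Δ = 0!·6!·4!/11! = 1/2310
Racah Σ t=0..0: t=0:+1/144 = 1/144
⇒ 3j(3 2 5; 0 0 0)² = 10/231, sgn -1
Racah Σ t=0..0: t=0:+1/288 = 1/288
⇒ 3j(3 2 5; -1 -1 2)² = 1/22, sgn -1
4πI² = N·(3j₀)²·(3jₘ)² = 25/33
I = +1·√(0.757576/4π) = 0.24553200

0.245532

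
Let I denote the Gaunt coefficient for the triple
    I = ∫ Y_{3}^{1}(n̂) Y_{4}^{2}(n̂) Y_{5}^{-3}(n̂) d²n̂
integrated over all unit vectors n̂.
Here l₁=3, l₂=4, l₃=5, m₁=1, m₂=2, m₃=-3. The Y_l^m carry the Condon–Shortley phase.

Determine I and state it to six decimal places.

Checks pass: Σm=0; 12 even; l₃=5∈[1,7].
(2·3+1)(2·4+1)(2·5+1) = 693
Δ: 2! 4! 6! / 13! → 1/180180
sum: t=0:+1/576 t=1:−1/144 t=2:+1/576 = -1/288
3j²(3 4 5; 0 0 0) = Δ·Π!·Σ² = 20/1001  (sign +1)
sum: t=0:+1/5760 t=1:−1/720 t=2:+1/2304 = -1/1280
3j²(3 4 5; 1 2 -3) = Δ·Π!·Σ² = 27/1430  (sign -1)
combine: 4πI² = 693·20/1001·27/1430 = 486/1859
take √, sign -1: I = -0.14423595

-0.144236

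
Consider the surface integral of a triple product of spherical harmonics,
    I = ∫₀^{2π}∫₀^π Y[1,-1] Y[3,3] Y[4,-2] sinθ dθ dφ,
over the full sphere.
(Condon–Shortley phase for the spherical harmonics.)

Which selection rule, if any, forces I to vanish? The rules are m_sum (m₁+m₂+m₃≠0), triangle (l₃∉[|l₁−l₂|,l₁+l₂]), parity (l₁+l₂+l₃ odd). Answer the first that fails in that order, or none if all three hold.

none

Σmᵢ = 0  ✓
l₃∈[|l₁−l₂|,l₁+l₂]=[2,4], have l₃=4  ✓
Σlᵢ = 8 ⇒ even  ✓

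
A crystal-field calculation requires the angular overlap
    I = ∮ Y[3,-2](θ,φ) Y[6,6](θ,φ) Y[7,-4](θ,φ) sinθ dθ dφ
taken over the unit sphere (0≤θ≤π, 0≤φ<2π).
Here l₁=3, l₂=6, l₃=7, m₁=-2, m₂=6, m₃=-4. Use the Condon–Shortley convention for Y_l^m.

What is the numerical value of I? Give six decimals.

Rules hold: Σm=0, L=16 even, 3≤7≤9.
N = 7·13·15 = 1365
Δ = 2!·4!·10!/17! = 1/2042040
Racah Σ t=0..2: t=0:+1/207360 t=1:−1/57600 t=2:+1/207360 = -1/129600
⇒ 3j(3 6 7; 0 0 0)² = 168/12155, sgn +1
Racah Σ t=2..2: t=2:+1/43545600 = 1/43545600
⇒ 3j(3 6 7; -2 6 -4)² = 11/3094, sgn -1
4πI² = N·(3j₀)²·(3jₘ)² = 252/3757
I = -1·√(0.0670748/4π) = -0.07305917

-0.073059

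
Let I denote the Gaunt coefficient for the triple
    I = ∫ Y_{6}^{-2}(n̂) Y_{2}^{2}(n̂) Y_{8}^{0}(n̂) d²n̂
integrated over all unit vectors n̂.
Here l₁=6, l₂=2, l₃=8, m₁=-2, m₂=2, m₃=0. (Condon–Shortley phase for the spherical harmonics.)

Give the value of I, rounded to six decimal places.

0.071001

Rules hold: Σm=0, L=16 even, 4≤8≤8.
N = 13·5·17 = 1105
Δ = 0!·12!·4!/17! = 1/30940
Racah Σ t=0..0: t=0:+1/2073600 = 1/2073600
⇒ 3j(6 2 8; 0 0 0)² = 28/1105, sgn +1
Racah Σ t=0..0: t=0:+1/23224320 = 1/23224320
⇒ 3j(6 2 8; -2 2 0)² = 1/442, sgn +1
4πI² = N·(3j₀)²·(3jₘ)² = 14/221
I = +1·√(0.0633484/4π) = 0.07100075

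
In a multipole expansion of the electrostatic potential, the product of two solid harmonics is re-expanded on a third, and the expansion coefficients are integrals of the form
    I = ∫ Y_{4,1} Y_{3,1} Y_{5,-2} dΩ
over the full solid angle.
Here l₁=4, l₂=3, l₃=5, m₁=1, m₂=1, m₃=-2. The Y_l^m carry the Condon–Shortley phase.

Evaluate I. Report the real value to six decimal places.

Rules hold: Σm=0, L=12 even, 1≤5≤7.
N = 9·7·11 = 693
Δ = 2!·6!·4!/13! = 1/180180
Racah Σ t=0..2: t=0:+1/576 t=1:−1/144 t=2:+1/576 = -1/288
⇒ 3j(4 3 5; 0 0 0)² = 20/1001, sgn +1
Racah Σ t=0..2: t=0:+1/1728 t=1:−1/288 t=2:+1/960 = -1/540
⇒ 3j(4 3 5; 1 1 -2)² = 128/6435, sgn +1
4πI² = N·(3j₀)²·(3jₘ)² = 512/1859
I = +1·√(0.275417/4π) = 0.14804384

0.148044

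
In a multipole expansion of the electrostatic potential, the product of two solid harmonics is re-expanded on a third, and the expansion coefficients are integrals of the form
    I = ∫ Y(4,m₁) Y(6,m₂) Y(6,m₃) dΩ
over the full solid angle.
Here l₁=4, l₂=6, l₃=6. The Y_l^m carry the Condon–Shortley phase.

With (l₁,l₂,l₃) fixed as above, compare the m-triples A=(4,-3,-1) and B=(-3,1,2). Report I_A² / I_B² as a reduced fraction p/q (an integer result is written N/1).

18/1

Shared (l₁,l₂,l₃)=(4,6,6): N and (l;000)² cancel in I_A²/I_B².
A: Δ = 4!·4!·8!/17! = 1/15315300; Racah Σ t=0..0: t=0:+1/414720 = 1/414720; ⇒ 3j(4 6 6; 4 -3 -1)² = 49/2431, sgn -1
B: Δ = 4!·4!·8!/17! = 1/15315300; Racah Σ t=3..4: t=3:−1/82944 t=4:+1/103680 = -1/414720; ⇒ 3j(4 6 6; -3 1 2)² = 49/43758, sgn -1
I_A²/I_B² = (49/2431)/(49/43758) = 18/1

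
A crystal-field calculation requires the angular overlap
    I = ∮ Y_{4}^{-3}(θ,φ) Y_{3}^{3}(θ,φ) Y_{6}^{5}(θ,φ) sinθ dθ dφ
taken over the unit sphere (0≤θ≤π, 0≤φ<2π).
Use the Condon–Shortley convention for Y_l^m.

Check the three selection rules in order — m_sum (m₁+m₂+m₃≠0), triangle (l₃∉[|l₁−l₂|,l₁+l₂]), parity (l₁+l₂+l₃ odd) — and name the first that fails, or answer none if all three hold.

m₁+m₂+m₃ = -3 + 3 + 5 = 5  ✗
triangle: |4−3|=1 ≤ l₃=6 ≤ 4+3=7
parity: l₁+l₂+l₃ = 13 is odd

m_sum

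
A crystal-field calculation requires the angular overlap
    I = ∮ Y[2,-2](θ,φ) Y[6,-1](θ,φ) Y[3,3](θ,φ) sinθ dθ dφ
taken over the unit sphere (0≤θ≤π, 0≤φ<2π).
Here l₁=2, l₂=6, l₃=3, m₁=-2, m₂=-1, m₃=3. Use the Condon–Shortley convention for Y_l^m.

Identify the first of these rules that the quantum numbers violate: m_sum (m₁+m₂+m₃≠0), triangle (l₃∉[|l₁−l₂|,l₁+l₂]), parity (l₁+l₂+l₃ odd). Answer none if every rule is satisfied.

triangle

Σmᵢ = 0  ✓
l₃∈[|l₁−l₂|,l₁+l₂]=[4,8], have l₃=3  ✗
Σlᵢ = 11 ⇒ odd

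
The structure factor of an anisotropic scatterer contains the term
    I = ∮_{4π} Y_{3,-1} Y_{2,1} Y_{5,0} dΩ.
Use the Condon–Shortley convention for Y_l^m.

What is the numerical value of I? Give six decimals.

Rules hold: Σm=0, L=10 even, 1≤5≤5.
N = 7·5·11 = 385
Δ = 0!·6!·4!/11! = 1/2310
Racah Σ t=0..0: t=0:+1/144 = 1/144
⇒ 3j(3 2 5; 0 0 0)² = 10/231, sgn -1
Racah Σ t=0..0: t=0:+1/288 = 1/288
⇒ 3j(3 2 5; -1 1 0)² = 5/231, sgn -1
4πI² = N·(3j₀)²·(3jₘ)² = 250/693
I = +1·√(0.36075/4π) = 0.16943318

0.169433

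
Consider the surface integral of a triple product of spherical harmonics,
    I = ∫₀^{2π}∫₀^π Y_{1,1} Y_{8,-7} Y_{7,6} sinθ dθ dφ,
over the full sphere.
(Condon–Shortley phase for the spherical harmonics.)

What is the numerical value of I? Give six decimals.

Checks pass: Σm=0; 16 even; l₃=7∈[7,9].
(2·1+1)(2·8+1)(2·7+1) = 765
Δ: 2! 0! 14! / 17! → 1/2040
sum: t=1:−1/25401600 = -1/25401600
3j²(1 8 7; 0 0 0) = Δ·Π!·Σ² = 8/255  (sign +1)
sum: t=0:+1/12454041600 = 1/12454041600
3j²(1 8 7; 1 -7 6) = Δ·Π!·Σ² = 7/136  (sign -1)
combine: 4πI² = 765·8/255·7/136 = 21/17
take √, sign -1: I = -0.31353083

-0.313531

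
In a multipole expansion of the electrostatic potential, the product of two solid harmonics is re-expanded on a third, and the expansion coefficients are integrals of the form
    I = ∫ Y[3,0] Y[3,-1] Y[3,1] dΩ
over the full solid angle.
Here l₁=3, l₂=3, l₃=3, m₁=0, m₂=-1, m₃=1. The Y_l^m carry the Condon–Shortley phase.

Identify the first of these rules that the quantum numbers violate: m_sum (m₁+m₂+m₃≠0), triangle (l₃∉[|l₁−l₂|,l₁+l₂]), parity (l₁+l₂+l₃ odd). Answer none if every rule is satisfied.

parity

azimuthal sum: 0 − 1 + 1 = 0  ✓
0 ≤ 3 ≤ 6 (triangle on l)  ✓
L = 3 + 3 + 3 = 9 (odd)  ✗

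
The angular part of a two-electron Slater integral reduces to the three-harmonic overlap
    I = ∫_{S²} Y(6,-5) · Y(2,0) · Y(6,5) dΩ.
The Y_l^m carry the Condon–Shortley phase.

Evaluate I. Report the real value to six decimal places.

0.126157

Checks pass: Σm=0; 14 even; l₃=6∈[4,8].
(2·6+1)(2·2+1)(2·6+1) = 845
Δ: 2! 10! 2! / 15! → 1/90090
sum: t=0:+1/69120 t=1:−1/14400 t=2:+1/69120 = -7/172800
3j²(6 2 6; 0 0 0) = Δ·Π!·Σ² = 14/715  (sign -1)
sum: t=1:−1/3628800 t=2:+1/1451520 = 1/2419200
3j²(6 2 6; -5 0 5) = Δ·Π!·Σ² = 11/910  (sign -1)
combine: 4πI² = 845·14/715·11/910 = 1/5
take √, sign +1: I = 0.12615663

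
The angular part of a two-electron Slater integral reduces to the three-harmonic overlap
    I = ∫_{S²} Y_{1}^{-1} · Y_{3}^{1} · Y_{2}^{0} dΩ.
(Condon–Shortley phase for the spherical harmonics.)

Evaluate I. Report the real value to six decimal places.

m-sum 0 ✓  L=6 even ✓  2≤2≤4 ✓
Π(2lᵢ+1) = 3×7×5 = 105
triangle coeff Δ(1,3,2) = 1/105
Σ_t [1,1]: t=1:−1/4 = -1/4
(3j)²=3/35 [(1 3 2; 0 0 0)], sign=-1
Σ_t [2,2]: t=2:+1/8 = 1/8
(3j)²=2/35 [(1 3 2; -1 1 0)], sign=+1
⇒ 4πI² = 18/35
I = (-1)√(18/35/(4π)) = -0.20230066

-0.202301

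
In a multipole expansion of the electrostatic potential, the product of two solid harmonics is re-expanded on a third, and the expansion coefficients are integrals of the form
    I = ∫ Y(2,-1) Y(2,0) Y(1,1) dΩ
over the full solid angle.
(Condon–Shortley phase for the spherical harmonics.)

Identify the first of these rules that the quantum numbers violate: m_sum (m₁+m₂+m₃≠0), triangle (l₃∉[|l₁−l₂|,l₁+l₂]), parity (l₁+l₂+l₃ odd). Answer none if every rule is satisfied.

parity

azimuthal sum: -1 + 0 + 1 = 0  ✓
0 ≤ 1 ≤ 4 (triangle on l)  ✓
L = 2 + 2 + 1 = 5 (odd)  ✗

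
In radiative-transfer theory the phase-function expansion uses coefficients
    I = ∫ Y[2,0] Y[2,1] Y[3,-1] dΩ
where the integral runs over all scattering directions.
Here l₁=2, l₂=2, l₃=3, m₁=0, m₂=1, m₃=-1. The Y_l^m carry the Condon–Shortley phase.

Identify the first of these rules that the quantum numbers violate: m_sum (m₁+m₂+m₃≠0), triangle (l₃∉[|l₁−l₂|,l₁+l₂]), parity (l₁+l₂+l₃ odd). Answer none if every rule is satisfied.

parity

azimuthal sum: 0 + 1 − 1 = 0  ✓
0 ≤ 3 ≤ 4 (triangle on l)  ✓
L = 2 + 2 + 3 = 7 (odd)  ✗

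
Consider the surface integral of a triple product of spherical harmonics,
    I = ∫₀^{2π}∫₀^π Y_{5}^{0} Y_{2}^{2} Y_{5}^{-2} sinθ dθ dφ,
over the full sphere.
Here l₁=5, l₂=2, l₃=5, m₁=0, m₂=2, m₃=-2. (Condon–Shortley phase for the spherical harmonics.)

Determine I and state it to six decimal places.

m-sum 0 ✓  L=12 even ✓  3≤5≤7 ✓
Π(2lᵢ+1) = 11×5×11 = 605
triangle coeff Δ(5,2,5) = 1/38610
Σ_t [0,2]: t=0:+1/2880 t=1:−1/576 t=2:+1/2880 = -1/960
(3j)²=10/429 [(5 2 5; 0 0 0)], sign=+1
Σ_t [2,2]: t=2:+1/2880 = 1/2880
(3j)²=14/429 [(5 2 5; 0 2 -2)], sign=-1
⇒ 4πI² = 700/1521
I = (-1)√(700/1521/(4π)) = -0.19137248

-0.191372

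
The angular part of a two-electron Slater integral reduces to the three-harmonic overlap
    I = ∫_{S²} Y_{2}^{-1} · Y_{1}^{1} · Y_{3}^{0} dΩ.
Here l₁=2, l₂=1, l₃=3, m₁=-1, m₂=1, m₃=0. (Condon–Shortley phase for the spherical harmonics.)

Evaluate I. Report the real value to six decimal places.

0.143048

m-sum 0 ✓  L=6 even ✓  1≤3≤3 ✓
Π(2lᵢ+1) = 5×3×7 = 105
triangle coeff Δ(2,1,3) = 1/105
Σ_t [0,0]: t=0:+1/4 = 1/4
(3j)²=3/35 [(2 1 3; 0 0 0)], sign=-1
Σ_t [0,0]: t=0:+1/12 = 1/12
(3j)²=1/35 [(2 1 3; -1 1 0)], sign=-1
⇒ 4πI² = 9/35
I = (+1)√(9/35/(4π)) = 0.14304817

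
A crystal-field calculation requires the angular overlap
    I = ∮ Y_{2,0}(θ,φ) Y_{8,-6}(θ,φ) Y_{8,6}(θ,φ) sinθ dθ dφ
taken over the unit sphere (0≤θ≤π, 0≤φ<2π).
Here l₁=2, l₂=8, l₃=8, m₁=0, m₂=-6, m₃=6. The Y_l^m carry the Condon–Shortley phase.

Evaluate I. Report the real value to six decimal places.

-0.079678

Rules hold: Σm=0, L=18 even, 6≤8≤10.
N = 5·17·17 = 1445
Δ = 2!·2!·14!/19! = 1/348840
Racah Σ t=0..2: t=0:+1/116121600 t=1:−1/25401600 t=2:+1/116121600 = -1/45158400
⇒ 3j(2 8 8; 0 0 0)² = 24/1615, sgn -1
Racah Σ t=0..2: t=0:+1/3832012800 t=1:−1/6227020800 t=2:+1/348713164800 = 1/9686476800
⇒ 3j(2 8 8; 0 -6 6)² = 6/1615, sgn +1
4πI² = N·(3j₀)²·(3jₘ)² = 144/1805
I = -1·√(0.0797784/4π) = -0.07967787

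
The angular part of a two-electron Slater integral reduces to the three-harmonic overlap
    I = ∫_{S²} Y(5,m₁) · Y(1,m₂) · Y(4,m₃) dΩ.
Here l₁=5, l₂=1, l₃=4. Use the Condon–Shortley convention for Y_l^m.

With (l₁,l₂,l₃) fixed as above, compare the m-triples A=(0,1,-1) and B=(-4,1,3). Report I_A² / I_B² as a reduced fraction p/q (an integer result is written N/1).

5/18

Same 5,1,4: normalisation and zero-m 3j drop out of the ratio.
A: Δ: 2! 8! 0! / 11! → 1/495; sum: t=2:+1/1440 = 1/1440; 3j²(5 1 4; 0 1 -1) = Δ·Π!·Σ² = 2/99  (sign -1)
B: Δ: 2! 8! 0! / 11! → 1/495; sum: t=2:+1/10080 = 1/10080; 3j²(5 1 4; -4 1 3) = Δ·Π!·Σ² = 4/55  (sign -1)
I_A²/I_B² = (2/99)/(4/55) = 5/18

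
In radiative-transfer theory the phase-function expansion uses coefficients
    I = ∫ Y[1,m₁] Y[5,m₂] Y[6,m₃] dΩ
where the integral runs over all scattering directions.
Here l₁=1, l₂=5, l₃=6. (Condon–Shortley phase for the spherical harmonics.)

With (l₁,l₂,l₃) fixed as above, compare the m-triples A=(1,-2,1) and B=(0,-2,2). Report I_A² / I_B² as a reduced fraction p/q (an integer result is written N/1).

5/16

Same 1,5,6: normalisation and zero-m 3j drop out of the ratio.
A: Δ: 0! 2! 10! / 13! → 1/858; sum: t=0:+1/60480 = 1/60480; 3j²(1 5 6; 1 -2 1) = Δ·Π!·Σ² = 5/429  (sign -1)
B: Δ: 0! 2! 10! / 13! → 1/858; sum: t=0:+1/30240 = 1/30240; 3j²(1 5 6; 0 -2 2) = Δ·Π!·Σ² = 16/429  (sign +1)
I_A²/I_B² = (5/429)/(16/429) = 5/16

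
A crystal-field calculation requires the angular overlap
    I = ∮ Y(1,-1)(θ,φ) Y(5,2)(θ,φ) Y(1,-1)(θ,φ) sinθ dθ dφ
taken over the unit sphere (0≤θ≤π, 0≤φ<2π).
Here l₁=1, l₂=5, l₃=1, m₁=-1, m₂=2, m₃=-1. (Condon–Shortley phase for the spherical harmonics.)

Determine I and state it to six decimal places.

0.000000

triangle: need 4≤l₃≤6, have 1; I=0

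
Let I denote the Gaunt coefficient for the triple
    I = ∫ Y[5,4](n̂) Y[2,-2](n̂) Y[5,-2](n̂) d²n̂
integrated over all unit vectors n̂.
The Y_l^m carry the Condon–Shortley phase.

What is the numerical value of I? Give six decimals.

m-sum 0 ✓  L=12 even ✓  3≤5≤7 ✓
Π(2lᵢ+1) = 11×5×11 = 605
triangle coeff Δ(5,2,5) = 1/38610
Σ_t [0,2]: t=0:+1/2880 t=1:−1/576 t=2:+1/2880 = -1/960
(3j)²=10/429 [(5 2 5; 0 0 0)], sign=+1
Σ_t [0,0]: t=0:+1/20160 = 1/20160
(3j)²=12/715 [(5 2 5; 4 -2 -2)], sign=-1
⇒ 4πI² = 40/169
I = (-1)√(40/169/(4π)) = -0.13724032

-0.137240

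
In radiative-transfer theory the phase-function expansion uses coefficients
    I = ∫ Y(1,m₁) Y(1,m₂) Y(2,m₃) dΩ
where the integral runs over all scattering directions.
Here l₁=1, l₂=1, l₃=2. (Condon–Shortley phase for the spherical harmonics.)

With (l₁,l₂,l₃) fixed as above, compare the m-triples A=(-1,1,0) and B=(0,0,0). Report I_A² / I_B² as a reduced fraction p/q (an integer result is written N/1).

l's match ⇒ only the (l;m) 3-j factors differ between A and B.
A: triangle coeff Δ(1,1,2) = 1/30; Σ_t [0,0]: t=0:+1/4 = 1/4; (3j)²=1/30 [(1 1 2; -1 1 0)], sign=+1
B: triangle coeff Δ(1,1,2) = 1/30; Σ_t [0,0]: t=0:+1/1 = 1/1; (3j)²=2/15 [(1 1 2; 0 0 0)], sign=+1
I_A²/I_B² = (1/30)/(2/15) = 1/4

1/4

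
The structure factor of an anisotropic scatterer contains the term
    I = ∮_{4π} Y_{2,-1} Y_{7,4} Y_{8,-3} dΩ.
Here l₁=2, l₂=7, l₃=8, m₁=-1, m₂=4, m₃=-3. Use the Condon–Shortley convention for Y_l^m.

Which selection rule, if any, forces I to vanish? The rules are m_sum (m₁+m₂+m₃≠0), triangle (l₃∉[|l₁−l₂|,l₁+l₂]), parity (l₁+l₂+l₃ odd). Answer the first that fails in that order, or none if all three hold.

azimuthal sum: -1 + 4 − 3 = 0  ✓
5 ≤ 8 ≤ 9 (triangle on l)  ✓
L = 2 + 7 + 8 = 17 (odd)  ✗

parity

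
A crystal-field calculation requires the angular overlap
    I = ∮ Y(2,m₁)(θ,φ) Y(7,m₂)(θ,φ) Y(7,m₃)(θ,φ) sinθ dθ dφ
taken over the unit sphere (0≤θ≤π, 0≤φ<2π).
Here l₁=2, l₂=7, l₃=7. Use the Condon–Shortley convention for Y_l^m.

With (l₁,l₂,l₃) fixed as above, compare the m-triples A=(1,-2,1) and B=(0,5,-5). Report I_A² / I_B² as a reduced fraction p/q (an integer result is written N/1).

729/361

l's match ⇒ only the (l;m) 3-j factors differ between A and B.
A: triangle coeff Δ(2,7,7) = 1/185640; Σ_t [0,1]: t=0:+1/1209600 t=1:−1/1935360 = 1/3225600; (3j)²=243/61880 [(2 7 7; 1 -2 1)], sign=+1
B: triangle coeff Δ(2,7,7) = 1/185640; Σ_t [0,2]: t=0:+1/1916006400 t=1:−1/39916800 t=2:+1/29030400 = 19/1916006400; (3j)²=361/185640 [(2 7 7; 0 5 -5)], sign=+1
I_A²/I_B² = (243/61880)/(361/185640) = 729/361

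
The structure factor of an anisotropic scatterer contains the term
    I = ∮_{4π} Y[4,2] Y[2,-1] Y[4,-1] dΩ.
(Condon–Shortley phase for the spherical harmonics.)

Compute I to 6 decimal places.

Rules hold: Σm=0, L=10 even, 2≤4≤6.
N = 9·5·9 = 405
Δ = 2!·6!·2!/11! = 1/13860
Racah Σ t=0..2: t=0:+1/192 t=1:−1/36 t=2:+1/192 = -5/288
⇒ 3j(4 2 4; 0 0 0)² = 20/693, sgn -1
Racah Σ t=0..1: t=0:+1/96 t=1:−1/240 = 1/160
⇒ 3j(4 2 4; 2 -1 -1)² = 27/1540, sgn -1
4πI² = N·(3j₀)²·(3jₘ)² = 1215/5929
I = +1·√(0.204925/4π) = 0.12770047

0.127700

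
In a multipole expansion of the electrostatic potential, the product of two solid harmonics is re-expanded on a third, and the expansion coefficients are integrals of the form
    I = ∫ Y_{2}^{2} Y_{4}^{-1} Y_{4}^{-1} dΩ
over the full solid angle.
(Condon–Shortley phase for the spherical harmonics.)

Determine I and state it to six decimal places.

0.200662

m-sum 0 ✓  L=10 even ✓  2≤4≤6 ✓
Π(2lᵢ+1) = 5×9×9 = 405
triangle coeff Δ(2,4,4) = 1/13860
Σ_t [0,2]: t=0:+1/192 t=1:−1/36 t=2:+1/192 = -5/288
(3j)²=20/693 [(2 4 4; 0 0 0)], sign=-1
Σ_t [0,0]: t=0:+1/144 = 1/144
(3j)²=10/231 [(2 4 4; 2 -1 -1)], sign=-1
⇒ 4πI² = 3000/5929
I = (+1)√(3000/5929/(4π)) = 0.20066192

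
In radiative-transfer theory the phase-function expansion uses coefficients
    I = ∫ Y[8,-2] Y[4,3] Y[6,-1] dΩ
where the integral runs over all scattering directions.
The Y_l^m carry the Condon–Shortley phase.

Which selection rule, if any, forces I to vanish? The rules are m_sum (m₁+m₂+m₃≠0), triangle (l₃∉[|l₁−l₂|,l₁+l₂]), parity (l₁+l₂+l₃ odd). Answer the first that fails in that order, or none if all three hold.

none

azimuthal sum: -2 + 3 − 1 = 0  ✓
4 ≤ 6 ≤ 12 (triangle on l)  ✓
L = 8 + 4 + 6 = 18 (even)  ✓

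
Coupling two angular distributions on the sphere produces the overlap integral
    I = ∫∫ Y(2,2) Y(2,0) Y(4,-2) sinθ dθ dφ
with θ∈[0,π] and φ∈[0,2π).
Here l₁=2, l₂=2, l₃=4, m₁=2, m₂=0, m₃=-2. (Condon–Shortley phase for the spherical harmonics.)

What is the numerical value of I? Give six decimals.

Checks pass: Σm=0; 8 even; l₃=4∈[0,4].
(2·2+1)(2·2+1)(2·4+1) = 225
Δ: 0! 4! 4! / 9! → 1/630
sum: t=0:+1/16 = 1/16
3j²(2 2 4; 0 0 0) = Δ·Π!·Σ² = 2/35  (sign +1)
sum: t=0:+1/96 = 1/96
3j²(2 2 4; 2 0 -2) = Δ·Π!·Σ² = 1/42  (sign +1)
combine: 4πI² = 225·2/35·1/42 = 15/49
take √, sign +1: I = 0.15607835

0.156078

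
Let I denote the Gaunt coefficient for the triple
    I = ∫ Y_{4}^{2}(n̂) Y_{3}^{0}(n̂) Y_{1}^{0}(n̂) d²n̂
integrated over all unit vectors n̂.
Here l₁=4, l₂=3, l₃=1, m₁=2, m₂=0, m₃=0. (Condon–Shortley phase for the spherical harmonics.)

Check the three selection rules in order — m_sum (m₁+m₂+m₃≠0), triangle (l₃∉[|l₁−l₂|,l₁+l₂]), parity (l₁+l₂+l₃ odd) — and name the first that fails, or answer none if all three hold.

m_sum

m₁+m₂+m₃ = 2 + 0 + 0 = 2  ✗
triangle: |4−3|=1 ≤ l₃=1 ≤ 4+3=7
parity: l₁+l₂+l₃ = 8 is even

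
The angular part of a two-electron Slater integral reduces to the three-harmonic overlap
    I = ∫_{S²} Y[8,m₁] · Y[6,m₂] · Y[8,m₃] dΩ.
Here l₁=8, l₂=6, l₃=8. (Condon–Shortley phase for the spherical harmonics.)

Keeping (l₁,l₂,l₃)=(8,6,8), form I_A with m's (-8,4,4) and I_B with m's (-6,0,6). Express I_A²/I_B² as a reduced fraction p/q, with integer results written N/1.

Shared (l₁,l₂,l₃)=(8,6,8): N and (l;000)² cancel in I_A²/I_B².
A: Δ = 6!·10!·6!/23! = 1/13742520792; Racah Σ t=6..6: t=6:+1/125411328000 = 1/125411328000; ⇒ 3j(8 6 8; -8 4 4)² = 60/7429, sgn +1
B: Δ = 6!·10!·6!/23! = 1/13742520792; Racah Σ t=4..6: t=4:+1/8360755200 t=5:−1/5225472000 t=6:+1/41803776000 = -1/20901888000; ⇒ 3j(8 6 8; -6 0 6)² = 39/14858, sgn -1
I_A²/I_B² = (60/7429)/(39/14858) = 40/13

40/13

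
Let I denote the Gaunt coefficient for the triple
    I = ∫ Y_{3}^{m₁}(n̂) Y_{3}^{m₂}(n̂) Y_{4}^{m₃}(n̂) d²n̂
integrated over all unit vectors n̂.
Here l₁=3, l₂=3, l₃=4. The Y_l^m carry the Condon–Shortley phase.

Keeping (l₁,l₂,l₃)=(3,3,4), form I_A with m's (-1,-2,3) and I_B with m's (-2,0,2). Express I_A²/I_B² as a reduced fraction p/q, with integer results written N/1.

Shared (l₁,l₂,l₃)=(3,3,4): N and (l;000)² cancel in I_A²/I_B².
A: Δ = 2!·4!·4!/11! = 1/34650; Racah Σ t=0..1: t=0:+1/288 t=1:−1/144 = -1/288; ⇒ 3j(3 3 4; -1 -2 3)² = 1/99, sgn +1
B: Δ = 2!·4!·4!/11! = 1/34650; Racah Σ t=1..2: t=1:−1/96 t=2:+1/72 = 1/288; ⇒ 3j(3 3 4; -2 0 2)² = 1/462, sgn +1
I_A²/I_B² = (1/99)/(1/462) = 14/3

14/3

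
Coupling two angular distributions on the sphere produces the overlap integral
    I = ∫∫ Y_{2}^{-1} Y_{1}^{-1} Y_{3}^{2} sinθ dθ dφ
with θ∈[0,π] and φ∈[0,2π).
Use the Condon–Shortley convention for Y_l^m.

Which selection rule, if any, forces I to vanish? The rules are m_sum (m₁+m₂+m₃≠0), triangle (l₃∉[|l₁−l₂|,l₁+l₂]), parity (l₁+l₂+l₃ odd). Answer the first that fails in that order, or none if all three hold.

azimuthal sum: -1 − 1 + 2 = 0  ✓
1 ≤ 3 ≤ 3 (triangle on l)  ✓
L = 2 + 1 + 3 = 6 (even)  ✓

none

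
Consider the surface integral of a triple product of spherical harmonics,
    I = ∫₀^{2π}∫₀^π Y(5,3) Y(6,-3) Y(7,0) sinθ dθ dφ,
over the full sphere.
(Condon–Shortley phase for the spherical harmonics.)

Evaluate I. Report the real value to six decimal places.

0.061731

Checks pass: Σm=0; 18 even; l₃=7∈[1,11].
(2·5+1)(2·6+1)(2·7+1) = 2145
Δ: 4! 6! 8! / 19! → 1/174594420
sum: t=0:+1/4147200 t=1:−1/207360 t=2:+1/82944 t=3:−1/207360 t=4:+1/4147200 = 1/345600
3j²(5 6 7; 0 0 0) = Δ·Π!·Σ² = 420/46189  (sign -1)
sum: t=0:+1/829440 t=1:−1/1036800 t=2:+1/14515200 = 1/3225600
3j²(5 6 7; 3 -3 0) = Δ·Π!·Σ² = 567/230945  (sign -1)
combine: 4πI² = 2145·420/46189·567/230945 = 714420/14919047
take √, sign +1: I = 0.06173072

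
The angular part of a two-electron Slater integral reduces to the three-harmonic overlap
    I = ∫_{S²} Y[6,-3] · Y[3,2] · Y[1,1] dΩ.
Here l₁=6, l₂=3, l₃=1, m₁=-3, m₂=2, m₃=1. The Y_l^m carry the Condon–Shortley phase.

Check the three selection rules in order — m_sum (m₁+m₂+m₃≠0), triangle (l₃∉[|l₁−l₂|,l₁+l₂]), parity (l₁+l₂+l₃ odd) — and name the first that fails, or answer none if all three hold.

triangle

azimuthal sum: -3 + 2 + 1 = 0  ✓
3 ≤ 1 ≤ 9 (triangle on l)  ✗
L = 6 + 3 + 1 = 10 (even)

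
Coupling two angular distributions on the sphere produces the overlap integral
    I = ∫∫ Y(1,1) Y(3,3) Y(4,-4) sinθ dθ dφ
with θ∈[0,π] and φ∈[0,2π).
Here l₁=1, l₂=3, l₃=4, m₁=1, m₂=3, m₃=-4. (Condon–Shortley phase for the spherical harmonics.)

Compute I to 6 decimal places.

0.325735

Rules hold: Σm=0, L=8 even, 2≤4≤4.
N = 3·7·9 = 189
Δ = 0!·2!·6!/9! = 1/252
Racah Σ t=0..0: t=0:+1/36 = 1/36
⇒ 3j(1 3 4; 0 0 0)² = 4/63, sgn +1
Racah Σ t=0..0: t=0:+1/1440 = 1/1440
⇒ 3j(1 3 4; 1 3 -4)² = 1/9, sgn +1
4πI² = N·(3j₀)²·(3jₘ)² = 4/3
I = +1·√(1.33333/4π) = 0.32573501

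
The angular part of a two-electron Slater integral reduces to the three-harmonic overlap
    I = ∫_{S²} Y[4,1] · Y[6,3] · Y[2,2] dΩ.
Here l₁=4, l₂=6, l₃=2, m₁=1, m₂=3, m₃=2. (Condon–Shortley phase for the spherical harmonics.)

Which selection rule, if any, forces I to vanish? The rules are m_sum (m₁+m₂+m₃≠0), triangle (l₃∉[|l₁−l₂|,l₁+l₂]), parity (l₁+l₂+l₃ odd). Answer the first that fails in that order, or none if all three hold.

m_sum

Σmᵢ = 6  ✗
l₃∈[|l₁−l₂|,l₁+l₂]=[2,10], have l₃=2
Σlᵢ = 12 ⇒ even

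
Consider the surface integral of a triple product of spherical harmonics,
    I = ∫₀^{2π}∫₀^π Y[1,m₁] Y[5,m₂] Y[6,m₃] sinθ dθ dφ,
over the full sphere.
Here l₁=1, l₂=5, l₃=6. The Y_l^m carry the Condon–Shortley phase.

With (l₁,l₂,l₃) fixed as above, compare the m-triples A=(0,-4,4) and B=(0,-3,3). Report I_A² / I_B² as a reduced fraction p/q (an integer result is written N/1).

20/27

Shared (l₁,l₂,l₃)=(1,5,6): N and (l;000)² cancel in I_A²/I_B².
A: Δ = 0!·2!·10!/13! = 1/858; Racah Σ t=0..0: t=0:+1/362880 = 1/362880; ⇒ 3j(1 5 6; 0 -4 4)² = 10/429, sgn +1
B: Δ = 0!·2!·10!/13! = 1/858; Racah Σ t=0..0: t=0:+1/80640 = 1/80640; ⇒ 3j(1 5 6; 0 -3 3)² = 9/286, sgn -1
I_A²/I_B² = (10/429)/(9/286) = 20/27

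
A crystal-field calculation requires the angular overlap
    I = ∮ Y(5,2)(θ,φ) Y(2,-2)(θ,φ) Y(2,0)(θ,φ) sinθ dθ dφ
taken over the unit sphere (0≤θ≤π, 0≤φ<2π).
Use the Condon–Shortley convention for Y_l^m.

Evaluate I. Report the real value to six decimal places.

|5−2|≤2≤5+2 violated ⇒ I = 0

0.000000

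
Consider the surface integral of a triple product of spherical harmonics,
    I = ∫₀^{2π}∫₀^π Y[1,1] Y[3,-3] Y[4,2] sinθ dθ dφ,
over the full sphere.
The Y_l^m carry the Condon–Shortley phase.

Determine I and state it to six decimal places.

0.061558

Rules hold: Σm=0, L=8 even, 2≤4≤4.
N = 3·7·9 = 189
Δ = 0!·2!·6!/9! = 1/252
Racah Σ t=0..0: t=0:+1/36 = 1/36
⇒ 3j(1 3 4; 0 0 0)² = 4/63, sgn +1
Racah Σ t=0..0: t=0:+1/1440 = 1/1440
⇒ 3j(1 3 4; 1 -3 2)² = 1/252, sgn +1
4πI² = N·(3j₀)²·(3jₘ)² = 1/21
I = +1·√(0.047619/4π) = 0.06155813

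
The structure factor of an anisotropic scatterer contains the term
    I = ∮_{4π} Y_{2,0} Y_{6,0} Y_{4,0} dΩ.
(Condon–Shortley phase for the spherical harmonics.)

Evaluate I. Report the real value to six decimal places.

Rules hold: Σm=0, L=12 even, 4≤4≤8.
N = 5·13·9 = 585
Δ = 4!·0!·8!/13! = 1/6435
Racah Σ t=2..2: t=2:+1/2304 = 1/2304
⇒ 3j(2 6 4; 0 0 0)² = 5/143, sgn +1
(m-triple is (0,0,0) — same symbol as above.)
4πI² = N·(3j₀)²·(3jₘ)² = 1125/1573
I = +1·√(0.715194/4π) = 0.23856513

0.238565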